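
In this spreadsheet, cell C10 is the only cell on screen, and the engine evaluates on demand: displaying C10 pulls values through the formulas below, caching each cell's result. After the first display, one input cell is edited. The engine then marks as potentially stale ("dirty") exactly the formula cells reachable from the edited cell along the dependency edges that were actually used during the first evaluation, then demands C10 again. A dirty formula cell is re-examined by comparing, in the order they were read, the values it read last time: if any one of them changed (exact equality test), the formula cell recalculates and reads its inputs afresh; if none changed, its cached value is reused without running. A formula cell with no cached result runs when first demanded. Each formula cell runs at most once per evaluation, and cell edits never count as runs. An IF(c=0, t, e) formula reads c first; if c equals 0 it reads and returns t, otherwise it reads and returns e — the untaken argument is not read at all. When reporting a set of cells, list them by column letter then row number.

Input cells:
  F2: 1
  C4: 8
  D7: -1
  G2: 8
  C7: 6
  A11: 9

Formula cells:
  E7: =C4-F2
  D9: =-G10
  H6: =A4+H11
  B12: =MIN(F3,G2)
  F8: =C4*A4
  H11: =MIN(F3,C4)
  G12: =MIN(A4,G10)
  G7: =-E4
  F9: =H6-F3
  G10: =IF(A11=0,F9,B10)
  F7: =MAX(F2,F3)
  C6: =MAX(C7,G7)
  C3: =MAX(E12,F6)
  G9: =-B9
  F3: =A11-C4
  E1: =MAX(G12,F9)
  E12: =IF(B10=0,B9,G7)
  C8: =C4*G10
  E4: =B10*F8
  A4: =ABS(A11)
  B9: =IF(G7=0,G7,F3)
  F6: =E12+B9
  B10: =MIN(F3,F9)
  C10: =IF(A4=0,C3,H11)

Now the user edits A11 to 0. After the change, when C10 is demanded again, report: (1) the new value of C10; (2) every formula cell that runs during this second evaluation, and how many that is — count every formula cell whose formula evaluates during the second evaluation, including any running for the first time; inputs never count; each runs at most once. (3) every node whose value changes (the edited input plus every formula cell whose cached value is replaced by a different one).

Initial pass — values computed on the first demand:
  A4 = ABS(9) = 9
  F3 = 9 - 8 = 1
  H11 = MIN(1, 8) = 1
  C10 = IF(A4=0: A4=9 -> else branch H11) = 1

Second demand — change propagation:
  A4: re-runs because A11 9->0; new result 0.
  F3: re-runs because A11 9->0; new result -8.
  F8: newly demanded (no cache) — executes and yields 0.
  H11: re-runs because F3 1->-8; new result -8.
  H6: newly demanded (no cache) — executes and yields -8.
  F9: newly demanded (no cache) — executes and yields 0.
  B10: newly demanded (no cache) — executes and yields -8.
  E4: newly demanded (no cache) — executes and yields 0.
  G7: newly demanded (no cache) — executes and yields 0.
  B9: newly demanded (no cache) — executes and yields 0.
  E12: newly demanded (no cache) — executes and yields 0.
  F6: newly demanded (no cache) — executes and yields 0.
  C3: newly demanded (no cache) — executes and yields 0.
  C10: re-runs because A4 9->0; H11 1->-8; new result 0.

The important point: the flipped condition pulls in fresh nodes; B9, B10, C3, E4, E12, F6, F8, F9, G7, H6 run for the first time.

C10 now evaluates to 0.
Run set: A4, B9, B10, C3, C10, E4, E12, F3, F6, F8, F9, G7, H6, H11 (14 run).
Changed values: A4, A11, C10, F3, H11.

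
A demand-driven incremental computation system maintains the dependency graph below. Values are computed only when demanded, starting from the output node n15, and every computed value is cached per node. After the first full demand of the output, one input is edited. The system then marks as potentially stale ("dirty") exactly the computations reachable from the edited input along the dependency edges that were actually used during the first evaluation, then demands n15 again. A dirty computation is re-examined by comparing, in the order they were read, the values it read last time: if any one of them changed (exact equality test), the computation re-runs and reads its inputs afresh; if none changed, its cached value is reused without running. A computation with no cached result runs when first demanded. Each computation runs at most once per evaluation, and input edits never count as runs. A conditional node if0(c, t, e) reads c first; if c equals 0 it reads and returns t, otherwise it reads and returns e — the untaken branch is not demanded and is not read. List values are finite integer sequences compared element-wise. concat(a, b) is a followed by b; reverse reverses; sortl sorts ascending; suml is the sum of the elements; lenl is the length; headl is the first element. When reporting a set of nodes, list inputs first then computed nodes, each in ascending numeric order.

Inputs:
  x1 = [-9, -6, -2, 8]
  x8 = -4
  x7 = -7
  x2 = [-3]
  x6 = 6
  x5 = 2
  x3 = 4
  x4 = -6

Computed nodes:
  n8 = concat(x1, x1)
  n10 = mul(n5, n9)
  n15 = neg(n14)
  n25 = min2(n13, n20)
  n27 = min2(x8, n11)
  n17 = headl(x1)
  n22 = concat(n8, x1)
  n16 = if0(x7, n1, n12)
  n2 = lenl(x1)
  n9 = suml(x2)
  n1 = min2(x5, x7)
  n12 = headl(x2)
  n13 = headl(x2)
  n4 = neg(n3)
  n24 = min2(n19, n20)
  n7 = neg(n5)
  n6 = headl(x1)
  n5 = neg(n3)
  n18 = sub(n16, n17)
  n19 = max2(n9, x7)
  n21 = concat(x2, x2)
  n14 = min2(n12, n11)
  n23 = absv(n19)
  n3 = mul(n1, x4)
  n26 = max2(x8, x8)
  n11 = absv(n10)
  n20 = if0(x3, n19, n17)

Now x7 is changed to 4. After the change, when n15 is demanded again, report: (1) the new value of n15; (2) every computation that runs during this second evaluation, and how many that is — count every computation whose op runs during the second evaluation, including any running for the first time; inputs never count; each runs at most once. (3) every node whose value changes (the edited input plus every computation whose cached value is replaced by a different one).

First evaluation (everything demanded from the output):
  n1 = min2(2, -7) = -7
  n3 = mul(-7, -6) = 42
  n5 = neg(42) = -42
  n9 = suml([-3]) = -3
  n10 = mul(-42, -3) = 126
  n11 = absv(126) = 126
  n12 = headl([-3]) = -3
  n14 = min2(-3, 126) = -3
  n15 = neg(-3) = 3

Propagation after the edit:
  n1: runs — x7 -7->4; result 2.
  n3: runs — n1 -7->2; result -12.
  n5: runs — n3 42->-12; result 12.
  n10: runs — n5 -42->12; result -36.
  n11: runs — n10 126->-36; result 36.
  n14: runs — n11 126->36; result -3 (same value as before).
  n15: checked — values it read are unchanged (n14 unchanged); reused cached 3 without running.

Key observation: the change is absorbed at n14 — it re-runs but produces the same value, and the output's value is unchanged.

New value of n15: 3.
Computations that run: n1, n3, n5, n10, n11, n14 — 6 in total.
Values that change: x7, n1, n3, n5, n10, n11.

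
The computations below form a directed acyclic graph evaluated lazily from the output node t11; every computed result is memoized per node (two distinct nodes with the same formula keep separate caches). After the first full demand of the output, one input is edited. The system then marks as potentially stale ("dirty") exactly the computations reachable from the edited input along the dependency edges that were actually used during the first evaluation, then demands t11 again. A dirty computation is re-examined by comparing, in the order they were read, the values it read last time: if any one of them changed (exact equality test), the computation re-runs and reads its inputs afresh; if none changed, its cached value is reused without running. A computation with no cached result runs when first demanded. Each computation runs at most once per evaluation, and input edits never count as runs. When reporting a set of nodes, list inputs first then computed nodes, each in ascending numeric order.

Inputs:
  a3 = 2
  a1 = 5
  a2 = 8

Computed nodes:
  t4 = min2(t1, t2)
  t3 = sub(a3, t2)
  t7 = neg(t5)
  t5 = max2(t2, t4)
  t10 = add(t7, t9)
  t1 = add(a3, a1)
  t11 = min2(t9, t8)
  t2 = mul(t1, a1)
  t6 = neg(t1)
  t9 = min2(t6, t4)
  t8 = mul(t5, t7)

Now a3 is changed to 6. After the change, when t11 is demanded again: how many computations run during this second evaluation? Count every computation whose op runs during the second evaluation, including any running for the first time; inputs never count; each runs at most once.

9 computations run: t1, t2, t4, t5, t6, t7, t8, t9, t11.

First demand of the output computes:
  t1 = add(2, 5) = 7
  t2 = mul(7, 5) = 35
  t4 = min2(7, 35) = 7
  t5 = max2(35, 7) = 35
  t6 = neg(7) = -7
  t7 = neg(35) = -35
  t8 = mul(35, -35) = -1225
  t9 = min2(-7, 7) = -7
  t11 = min2(-7, -1225) = -1225

After the edit, cleaning proceeds:
  t1: a read changed (a3 2->6) — executes, giving 11.
  t2: a read changed (t1 7->11) — executes, giving 55.
  t4: a read changed (t1 7->11; t2 35->55) — executes, giving 11.
  t5: a read changed (t2 35->55; t4 7->11) — executes, giving 55.
  t6: a read changed (t1 7->11) — executes, giving -11.
  t7: a read changed (t5 35->55) — executes, giving -55.
  t8: a read changed (t5 35->55; t7 -35->-55) — executes, giving -3025.
  t9: a read changed (t6 -7->-11; t4 7->11) — executes, giving -11.
  t11: a read changed (t9 -7->-11; t8 -1225->-3025) — executes, giving -3025.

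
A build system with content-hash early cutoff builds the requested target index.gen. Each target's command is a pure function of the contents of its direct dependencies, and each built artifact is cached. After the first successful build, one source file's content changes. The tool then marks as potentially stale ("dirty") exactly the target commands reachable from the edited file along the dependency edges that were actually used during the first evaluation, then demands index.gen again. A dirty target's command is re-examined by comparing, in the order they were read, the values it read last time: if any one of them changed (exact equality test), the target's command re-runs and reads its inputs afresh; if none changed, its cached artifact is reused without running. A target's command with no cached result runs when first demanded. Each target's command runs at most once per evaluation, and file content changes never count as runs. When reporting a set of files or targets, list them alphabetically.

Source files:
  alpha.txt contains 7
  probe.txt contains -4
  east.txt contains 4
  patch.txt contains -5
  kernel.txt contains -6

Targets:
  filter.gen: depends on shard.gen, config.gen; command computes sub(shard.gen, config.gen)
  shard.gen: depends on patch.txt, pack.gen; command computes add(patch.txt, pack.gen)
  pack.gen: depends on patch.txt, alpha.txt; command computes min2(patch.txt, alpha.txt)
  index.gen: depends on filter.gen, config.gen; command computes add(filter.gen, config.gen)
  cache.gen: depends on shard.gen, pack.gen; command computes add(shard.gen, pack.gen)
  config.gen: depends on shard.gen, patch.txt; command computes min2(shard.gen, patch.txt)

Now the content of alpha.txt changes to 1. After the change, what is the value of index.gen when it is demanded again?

New value of index.gen: -10.
Key observation: the change is absorbed at pack.gen — it re-runs but produces the same value, and the output's value is unchanged.

First evaluation (everything demanded from the output):
  pack.gen = min2(-5, 7) = -5
  shard.gen = add(-5, -5) = -10
  config.gen = min2(-10, -5) = -10
  filter.gen = sub(-10, -10) = 0
  index.gen = add(0, -10) = -10

Propagation after the edit:
  pack.gen: runs — alpha.txt 7->1; result -5 (same value as before).
  shard.gen: checked — values it read are unchanged (patch.txt unchanged, pack.gen unchanged); reused cached -10 without running.
  config.gen: checked — values it read are unchanged (shard.gen unchanged, patch.txt unchanged); reused cached -10 without running.
  filter.gen: checked — values it read are unchanged (shard.gen unchanged, config.gen unchanged); reused cached 0 without running.
  index.gen: checked — values it read are unchanged (filter.gen unchanged, config.gen unchanged); reused cached -10 without running.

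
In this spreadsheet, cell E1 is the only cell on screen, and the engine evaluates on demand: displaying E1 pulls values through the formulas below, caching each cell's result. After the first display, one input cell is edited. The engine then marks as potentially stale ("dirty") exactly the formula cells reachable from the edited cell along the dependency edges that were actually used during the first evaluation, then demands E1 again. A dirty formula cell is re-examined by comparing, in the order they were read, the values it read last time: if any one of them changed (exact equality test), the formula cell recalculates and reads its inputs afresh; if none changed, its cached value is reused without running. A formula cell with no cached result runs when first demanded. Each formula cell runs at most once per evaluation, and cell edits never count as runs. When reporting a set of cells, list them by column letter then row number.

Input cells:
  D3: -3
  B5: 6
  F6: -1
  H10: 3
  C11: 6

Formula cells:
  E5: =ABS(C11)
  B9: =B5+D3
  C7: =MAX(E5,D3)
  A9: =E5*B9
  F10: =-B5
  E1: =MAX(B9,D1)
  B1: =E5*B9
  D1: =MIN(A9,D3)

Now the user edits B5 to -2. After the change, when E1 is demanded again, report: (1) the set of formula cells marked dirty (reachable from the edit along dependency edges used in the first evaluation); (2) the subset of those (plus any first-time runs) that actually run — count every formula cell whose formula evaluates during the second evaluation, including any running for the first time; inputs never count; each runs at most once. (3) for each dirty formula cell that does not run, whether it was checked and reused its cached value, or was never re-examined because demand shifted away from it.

Initial pass — values computed on the first demand:
  B9 = 6 + -3 = 3
  E5 = ABS(6) = 6
  A9 = 6 * 3 = 18
  D1 = MIN(18, -3) = -3
  E1 = MAX(3, -3) = 3

Second demand — change propagation:
  B9: re-runs because B5 6->-2; new result -5.
  A9: re-runs because B9 3->-5; new result -30.
  D1: re-runs because A9 18->-30; new result -30.
  E1: re-runs because B9 3->-5; D1 -3->-30; new result -5.

Dirty set: A9, B9, D1, E1.
Run set: A9, B9, D1, E1 (4 run).
All dirty formula cells ended up running.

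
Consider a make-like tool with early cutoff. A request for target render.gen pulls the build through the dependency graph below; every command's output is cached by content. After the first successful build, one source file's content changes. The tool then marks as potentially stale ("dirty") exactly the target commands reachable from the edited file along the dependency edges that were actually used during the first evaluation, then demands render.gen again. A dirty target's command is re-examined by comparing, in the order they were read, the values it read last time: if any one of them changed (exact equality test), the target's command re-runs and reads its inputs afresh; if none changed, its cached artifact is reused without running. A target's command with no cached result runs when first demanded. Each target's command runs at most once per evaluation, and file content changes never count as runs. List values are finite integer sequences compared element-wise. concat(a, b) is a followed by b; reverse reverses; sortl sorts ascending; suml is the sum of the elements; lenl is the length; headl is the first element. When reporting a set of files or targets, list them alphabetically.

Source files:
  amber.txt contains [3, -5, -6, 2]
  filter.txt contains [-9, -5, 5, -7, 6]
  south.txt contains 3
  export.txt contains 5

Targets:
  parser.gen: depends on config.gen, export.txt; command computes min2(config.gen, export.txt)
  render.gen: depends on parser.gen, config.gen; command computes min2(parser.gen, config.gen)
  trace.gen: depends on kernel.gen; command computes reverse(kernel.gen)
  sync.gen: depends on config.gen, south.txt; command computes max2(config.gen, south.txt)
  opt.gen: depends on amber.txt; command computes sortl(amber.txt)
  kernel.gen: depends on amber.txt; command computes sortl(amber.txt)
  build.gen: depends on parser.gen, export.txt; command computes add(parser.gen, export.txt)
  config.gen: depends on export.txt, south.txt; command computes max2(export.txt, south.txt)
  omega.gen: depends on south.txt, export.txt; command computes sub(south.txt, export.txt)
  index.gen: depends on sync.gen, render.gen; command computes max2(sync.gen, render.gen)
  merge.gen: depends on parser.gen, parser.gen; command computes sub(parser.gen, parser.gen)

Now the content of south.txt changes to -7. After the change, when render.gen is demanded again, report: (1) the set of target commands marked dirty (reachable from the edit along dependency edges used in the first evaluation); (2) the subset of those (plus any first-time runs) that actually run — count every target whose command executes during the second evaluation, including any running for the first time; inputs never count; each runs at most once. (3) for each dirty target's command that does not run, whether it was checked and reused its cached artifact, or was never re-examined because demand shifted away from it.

First demand of the output computes:
  config.gen = max2(5, 3) = 5
  parser.gen = min2(5, 5) = 5
  render.gen = min2(5, 5) = 5

After the edit, cleaning proceeds:
  config.gen: a read changed (south.txt 3->-7) — executes, giving 5 — identical to its old value.
  parser.gen: dirty, but its reads are unchanged (config.gen unchanged, export.txt unchanged); cached 5 stands.
  render.gen: dirty, but its reads are unchanged (parser.gen unchanged, config.gen unchanged); cached 5 stands.

Note the absorption at config.gen: it re-runs yet its value is the same, leaving the output's value untouched.

The edit dirties: config.gen, parser.gen, render.gen.
1 target commands run: config.gen.
Cache hits after checking: parser.gen, render.gen.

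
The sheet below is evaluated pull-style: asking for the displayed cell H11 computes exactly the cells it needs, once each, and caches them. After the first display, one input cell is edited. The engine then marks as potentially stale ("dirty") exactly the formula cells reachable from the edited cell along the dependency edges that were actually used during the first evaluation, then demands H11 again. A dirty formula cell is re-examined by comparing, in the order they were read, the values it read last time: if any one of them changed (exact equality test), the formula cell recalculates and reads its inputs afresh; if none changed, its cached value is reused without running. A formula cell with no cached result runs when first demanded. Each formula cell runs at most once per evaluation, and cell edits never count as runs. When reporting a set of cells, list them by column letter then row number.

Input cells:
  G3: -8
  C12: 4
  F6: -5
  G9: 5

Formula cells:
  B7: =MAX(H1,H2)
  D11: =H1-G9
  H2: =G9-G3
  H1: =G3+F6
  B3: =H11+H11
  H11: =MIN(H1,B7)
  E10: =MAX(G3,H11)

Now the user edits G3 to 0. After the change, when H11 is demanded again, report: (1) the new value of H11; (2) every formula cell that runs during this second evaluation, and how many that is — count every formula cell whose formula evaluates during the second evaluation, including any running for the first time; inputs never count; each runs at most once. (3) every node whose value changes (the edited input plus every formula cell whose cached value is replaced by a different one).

Demanding H11 again yields -5.
4 formula cells run: B7, H1, H2, H11.
The nodes whose values change: B7, G3, H1, H2, H11.

First demand of the output computes:
  H1 = -8 + -5 = -13
  H2 = 5 - -8 = 13
  B7 = MAX(-13, 13) = 13
  H11 = MIN(-13, 13) = -13

After the edit, cleaning proceeds:
  H1: a read changed (G3 -8->0) — executes, giving -5.
  H2: a read changed (G3 -8->0) — executes, giving 5.
  B7: a read changed (H1 -13->-5; H2 13->5) — executes, giving 5.
  H11: a read changed (H1 -13->-5; B7 13->5) — executes, giving -5.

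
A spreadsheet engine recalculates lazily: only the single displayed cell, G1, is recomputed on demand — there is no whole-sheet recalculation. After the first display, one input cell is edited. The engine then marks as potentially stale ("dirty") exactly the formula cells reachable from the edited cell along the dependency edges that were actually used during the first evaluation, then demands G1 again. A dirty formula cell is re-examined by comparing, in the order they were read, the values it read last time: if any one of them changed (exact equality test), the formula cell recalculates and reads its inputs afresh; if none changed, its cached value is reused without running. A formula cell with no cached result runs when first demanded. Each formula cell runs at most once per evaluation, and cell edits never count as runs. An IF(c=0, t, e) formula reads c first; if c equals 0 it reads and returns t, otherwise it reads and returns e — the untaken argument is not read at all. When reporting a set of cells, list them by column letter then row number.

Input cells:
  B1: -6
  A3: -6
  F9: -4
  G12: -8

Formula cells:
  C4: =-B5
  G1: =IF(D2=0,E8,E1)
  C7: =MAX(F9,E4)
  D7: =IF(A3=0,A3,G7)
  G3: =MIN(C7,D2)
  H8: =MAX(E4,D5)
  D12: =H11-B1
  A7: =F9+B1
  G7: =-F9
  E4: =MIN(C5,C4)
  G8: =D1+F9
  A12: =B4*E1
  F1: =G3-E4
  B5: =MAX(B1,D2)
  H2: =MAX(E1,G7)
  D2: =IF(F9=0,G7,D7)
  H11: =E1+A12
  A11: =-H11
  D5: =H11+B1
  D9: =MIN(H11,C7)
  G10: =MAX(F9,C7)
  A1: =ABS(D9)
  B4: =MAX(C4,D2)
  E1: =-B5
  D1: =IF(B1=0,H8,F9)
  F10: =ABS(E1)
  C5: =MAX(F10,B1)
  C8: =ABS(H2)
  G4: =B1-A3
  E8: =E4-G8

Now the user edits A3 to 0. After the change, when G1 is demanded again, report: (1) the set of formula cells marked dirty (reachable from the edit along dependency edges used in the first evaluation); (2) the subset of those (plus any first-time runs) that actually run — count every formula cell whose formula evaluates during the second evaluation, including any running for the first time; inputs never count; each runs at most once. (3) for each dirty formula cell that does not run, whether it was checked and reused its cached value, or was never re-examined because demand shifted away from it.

Marked dirty: B5, D2, D7, E1, G1.
Formula cells that run: B5, C4, C5, D1, D2, D7, E1, E4, E8, F10, G1, G8 — 12 in total.
Every dirty formula cell ran.
Key observation: a condition flipped, so demand reaches new nodes — C4, C5, D1, E4, E8, F10, G8 run for the first time.

First evaluation (everything demanded from the output):
  G7 = -(-4) = 4
  D7 = IF(A3=0: A3=-6 -> else branch G7) = 4
  D2 = IF(F9=0: F9=-4 -> else branch D7) = 4
  B5 = MAX(-6, 4) = 4
  E1 = -(4) = -4
  G1 = IF(D2=0: D2=4 -> else branch E1) = -4

Propagation after the edit:
  D1: demanded for the first time — runs, produces -4.
  D7: runs — A3 -6->0; result 0.
  D2: runs — D7 4->0; result 0.
  B5: runs — D2 4->0; result 0.
  C4: demanded for the first time — runs, produces 0.
  E1: runs — B5 4->0; result 0.
  F10: demanded for the first time — runs, produces 0.
  C5: demanded for the first time — runs, produces 0.
  E4: demanded for the first time — runs, produces 0.
  G8: demanded for the first time — runs, produces -8.
  E8: demanded for the first time — runs, produces 8.
  G1: runs — D2 4->0; E1 -4->0; result 8.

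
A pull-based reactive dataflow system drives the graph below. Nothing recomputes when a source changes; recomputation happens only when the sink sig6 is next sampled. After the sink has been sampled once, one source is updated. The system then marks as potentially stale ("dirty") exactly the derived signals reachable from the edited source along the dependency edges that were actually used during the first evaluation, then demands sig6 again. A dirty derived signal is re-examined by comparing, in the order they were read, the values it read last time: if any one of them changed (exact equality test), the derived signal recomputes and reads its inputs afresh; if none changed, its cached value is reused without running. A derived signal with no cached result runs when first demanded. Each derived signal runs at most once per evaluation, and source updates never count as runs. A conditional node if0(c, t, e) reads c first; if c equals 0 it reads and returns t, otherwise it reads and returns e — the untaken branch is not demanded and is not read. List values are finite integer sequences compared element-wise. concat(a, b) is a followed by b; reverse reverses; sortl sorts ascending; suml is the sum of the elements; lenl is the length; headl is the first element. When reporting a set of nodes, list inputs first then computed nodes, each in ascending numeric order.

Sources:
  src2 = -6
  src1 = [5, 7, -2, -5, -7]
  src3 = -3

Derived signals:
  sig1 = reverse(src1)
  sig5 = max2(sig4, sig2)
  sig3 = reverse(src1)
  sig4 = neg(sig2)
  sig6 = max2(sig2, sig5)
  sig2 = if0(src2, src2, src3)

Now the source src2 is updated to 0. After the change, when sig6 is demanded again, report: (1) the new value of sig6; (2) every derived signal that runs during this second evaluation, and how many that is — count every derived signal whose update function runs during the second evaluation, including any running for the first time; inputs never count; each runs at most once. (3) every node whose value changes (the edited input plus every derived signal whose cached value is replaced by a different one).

First evaluation (everything demanded from the output):
  sig2 = if0(src2=-6 -> else branch src3) = -3
  sig4 = neg(-3) = 3
  sig5 = max2(3, -3) = 3
  sig6 = max2(-3, 3) = 3

Propagation after the edit:
  sig2: runs — src2 -6->0; result 0.
  sig4: runs — sig2 -3->0; result 0.
  sig5: runs — sig4 3->0; sig2 -3->0; result 0.
  sig6: runs — sig2 -3->0; sig5 3->0; result 0.

New value of sig6: 0.
Derived signals that run: sig2, sig4, sig5, sig6 — 4 in total.
Values that change: src2, sig2, sig4, sig5, sig6.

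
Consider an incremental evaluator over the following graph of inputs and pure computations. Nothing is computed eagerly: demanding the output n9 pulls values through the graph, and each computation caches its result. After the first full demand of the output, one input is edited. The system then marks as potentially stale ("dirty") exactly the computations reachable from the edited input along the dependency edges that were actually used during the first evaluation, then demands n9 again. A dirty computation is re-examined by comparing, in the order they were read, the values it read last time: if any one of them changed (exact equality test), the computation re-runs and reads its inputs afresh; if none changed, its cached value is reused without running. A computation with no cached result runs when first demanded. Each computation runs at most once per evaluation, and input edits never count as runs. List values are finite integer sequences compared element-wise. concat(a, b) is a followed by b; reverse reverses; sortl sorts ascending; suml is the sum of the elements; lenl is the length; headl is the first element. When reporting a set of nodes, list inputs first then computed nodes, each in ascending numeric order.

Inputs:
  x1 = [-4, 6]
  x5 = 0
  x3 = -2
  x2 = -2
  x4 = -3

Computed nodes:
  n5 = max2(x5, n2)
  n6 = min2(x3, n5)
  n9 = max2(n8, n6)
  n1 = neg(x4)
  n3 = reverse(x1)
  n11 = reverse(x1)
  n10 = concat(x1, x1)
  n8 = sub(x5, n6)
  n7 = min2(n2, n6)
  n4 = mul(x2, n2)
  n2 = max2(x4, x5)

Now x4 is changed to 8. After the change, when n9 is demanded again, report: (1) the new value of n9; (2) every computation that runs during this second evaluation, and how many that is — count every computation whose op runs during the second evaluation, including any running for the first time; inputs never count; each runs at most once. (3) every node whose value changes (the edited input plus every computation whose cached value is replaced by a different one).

Initial pass — values computed on the first demand:
  n2 = max2(-3, 0) = 0
  n5 = max2(0, 0) = 0
  n6 = min2(-2, 0) = -2
  n8 = sub(0, -2) = 2
  n9 = max2(2, -2) = 2

Second demand — change propagation:
  n2: re-runs because x4 -3->8; new result 8.
  n5: re-runs because n2 0->8; new result 8.
  n6: re-runs because n5 0->8; new result -2 (unchanged).
  n8: re-examined; everything it read last time is the same (x5 unchanged, n6 unchanged) — cache 2 kept, no run.
  n9: re-examined; everything it read last time is the same (n8 unchanged, n6 unchanged) — cache 2 kept, no run.

The important point: n6 recomputes to an identical value, and the output ends up unchanged.

n9 now evaluates to 2.
Run set: n2, n5, n6 (3 run).
Changed values: x4, n2, n5.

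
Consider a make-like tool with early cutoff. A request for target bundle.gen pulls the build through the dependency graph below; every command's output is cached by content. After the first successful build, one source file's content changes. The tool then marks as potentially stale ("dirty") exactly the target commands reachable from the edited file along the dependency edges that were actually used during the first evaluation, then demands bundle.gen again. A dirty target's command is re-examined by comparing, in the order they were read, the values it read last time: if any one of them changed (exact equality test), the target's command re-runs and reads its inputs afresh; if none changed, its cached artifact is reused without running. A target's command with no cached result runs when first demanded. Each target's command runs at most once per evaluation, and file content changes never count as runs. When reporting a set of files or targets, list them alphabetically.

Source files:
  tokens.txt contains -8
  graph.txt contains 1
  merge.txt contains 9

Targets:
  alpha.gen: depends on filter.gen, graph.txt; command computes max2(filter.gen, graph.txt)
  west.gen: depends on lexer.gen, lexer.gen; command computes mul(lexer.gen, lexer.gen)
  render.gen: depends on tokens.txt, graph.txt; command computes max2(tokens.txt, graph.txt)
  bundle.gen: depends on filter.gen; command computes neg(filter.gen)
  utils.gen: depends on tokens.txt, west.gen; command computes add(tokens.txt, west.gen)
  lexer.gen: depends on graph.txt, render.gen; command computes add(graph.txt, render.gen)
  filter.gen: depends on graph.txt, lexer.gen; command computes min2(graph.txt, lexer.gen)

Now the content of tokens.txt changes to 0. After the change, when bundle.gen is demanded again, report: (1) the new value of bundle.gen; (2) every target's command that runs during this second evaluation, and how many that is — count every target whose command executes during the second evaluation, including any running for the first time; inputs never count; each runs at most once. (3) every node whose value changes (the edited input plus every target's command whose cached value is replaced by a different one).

Demanding bundle.gen again yields -1.
1 target commands run: render.gen.
The nodes whose values change: tokens.txt.
Note the absorption at render.gen: it re-runs yet its value is the same, leaving the output's value untouched.

First demand of the output computes:
  render.gen = max2(-8, 1) = 1
  lexer.gen = add(1, 1) = 2
  filter.gen = min2(1, 2) = 1
  bundle.gen = neg(1) = -1

After the edit, cleaning proceeds:
  render.gen: a read changed (tokens.txt -8->0) — executes, giving 1 — identical to its old value.
  lexer.gen: dirty, but its reads are unchanged (graph.txt unchanged, render.gen unchanged); cached 2 stands.
  filter.gen: dirty, but its reads are unchanged (graph.txt unchanged, lexer.gen unchanged); cached 1 stands.
  bundle.gen: dirty, but its reads are unchanged (filter.gen unchanged); cached -1 stands.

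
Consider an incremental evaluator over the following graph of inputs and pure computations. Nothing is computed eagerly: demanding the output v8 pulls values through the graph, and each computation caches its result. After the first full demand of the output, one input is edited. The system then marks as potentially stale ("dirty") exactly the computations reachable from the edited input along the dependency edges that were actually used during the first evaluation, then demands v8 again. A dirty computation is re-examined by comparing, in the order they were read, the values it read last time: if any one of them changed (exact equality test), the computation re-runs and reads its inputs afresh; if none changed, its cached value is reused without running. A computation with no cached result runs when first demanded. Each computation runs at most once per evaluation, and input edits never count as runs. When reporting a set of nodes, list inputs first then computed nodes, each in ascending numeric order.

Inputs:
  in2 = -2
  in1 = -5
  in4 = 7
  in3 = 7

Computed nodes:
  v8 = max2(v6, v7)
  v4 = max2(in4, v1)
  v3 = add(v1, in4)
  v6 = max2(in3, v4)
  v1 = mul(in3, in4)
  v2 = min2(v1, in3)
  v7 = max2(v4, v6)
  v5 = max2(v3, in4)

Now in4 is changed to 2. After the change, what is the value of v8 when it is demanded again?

v8 now evaluates to 14.

Initial pass — values computed on the first demand:
  v1 = mul(7, 7) = 49
  v4 = max2(7, 49) = 49
  v6 = max2(7, 49) = 49
  v7 = max2(49, 49) = 49
  v8 = max2(49, 49) = 49

Second demand — change propagation:
  v1: re-runs because in4 7->2; new result 14.
  v4: re-runs because in4 7->2; v1 49->14; new result 14.
  v6: re-runs because v4 49->14; new result 14.
  v7: re-runs because v4 49->14; v6 49->14; new result 14.
  v8: re-runs because v6 49->14; v7 49->14; new result 14.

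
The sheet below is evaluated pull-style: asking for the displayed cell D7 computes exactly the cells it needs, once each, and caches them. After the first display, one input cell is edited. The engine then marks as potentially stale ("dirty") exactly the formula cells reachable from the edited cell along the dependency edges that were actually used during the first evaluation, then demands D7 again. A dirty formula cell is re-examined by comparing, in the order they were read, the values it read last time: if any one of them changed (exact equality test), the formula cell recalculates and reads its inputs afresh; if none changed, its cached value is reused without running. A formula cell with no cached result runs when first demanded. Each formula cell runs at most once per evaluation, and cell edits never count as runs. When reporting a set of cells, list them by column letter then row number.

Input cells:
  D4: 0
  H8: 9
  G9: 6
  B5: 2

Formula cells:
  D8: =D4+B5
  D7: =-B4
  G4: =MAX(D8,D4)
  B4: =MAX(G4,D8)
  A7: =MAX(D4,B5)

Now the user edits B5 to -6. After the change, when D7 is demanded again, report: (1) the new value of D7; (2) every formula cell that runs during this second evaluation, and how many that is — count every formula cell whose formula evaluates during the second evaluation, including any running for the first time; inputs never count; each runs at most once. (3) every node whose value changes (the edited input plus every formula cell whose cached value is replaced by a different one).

Demanding D7 again yields 0.
4 formula cells run: B4, D7, D8, G4.
The nodes whose values change: B4, B5, D7, D8, G4.

First demand of the output computes:
  D8 = 0 + 2 = 2
  G4 = MAX(2, 0) = 2
  B4 = MAX(2, 2) = 2
  D7 = -(2) = -2

After the edit, cleaning proceeds:
  D8: a read changed (B5 2->-6) — executes, giving -6.
  G4: a read changed (D8 2->-6) — executes, giving 0.
  B4: a read changed (G4 2->0; D8 2->-6) — executes, giving 0.
  D7: a read changed (B4 2->0) — executes, giving 0.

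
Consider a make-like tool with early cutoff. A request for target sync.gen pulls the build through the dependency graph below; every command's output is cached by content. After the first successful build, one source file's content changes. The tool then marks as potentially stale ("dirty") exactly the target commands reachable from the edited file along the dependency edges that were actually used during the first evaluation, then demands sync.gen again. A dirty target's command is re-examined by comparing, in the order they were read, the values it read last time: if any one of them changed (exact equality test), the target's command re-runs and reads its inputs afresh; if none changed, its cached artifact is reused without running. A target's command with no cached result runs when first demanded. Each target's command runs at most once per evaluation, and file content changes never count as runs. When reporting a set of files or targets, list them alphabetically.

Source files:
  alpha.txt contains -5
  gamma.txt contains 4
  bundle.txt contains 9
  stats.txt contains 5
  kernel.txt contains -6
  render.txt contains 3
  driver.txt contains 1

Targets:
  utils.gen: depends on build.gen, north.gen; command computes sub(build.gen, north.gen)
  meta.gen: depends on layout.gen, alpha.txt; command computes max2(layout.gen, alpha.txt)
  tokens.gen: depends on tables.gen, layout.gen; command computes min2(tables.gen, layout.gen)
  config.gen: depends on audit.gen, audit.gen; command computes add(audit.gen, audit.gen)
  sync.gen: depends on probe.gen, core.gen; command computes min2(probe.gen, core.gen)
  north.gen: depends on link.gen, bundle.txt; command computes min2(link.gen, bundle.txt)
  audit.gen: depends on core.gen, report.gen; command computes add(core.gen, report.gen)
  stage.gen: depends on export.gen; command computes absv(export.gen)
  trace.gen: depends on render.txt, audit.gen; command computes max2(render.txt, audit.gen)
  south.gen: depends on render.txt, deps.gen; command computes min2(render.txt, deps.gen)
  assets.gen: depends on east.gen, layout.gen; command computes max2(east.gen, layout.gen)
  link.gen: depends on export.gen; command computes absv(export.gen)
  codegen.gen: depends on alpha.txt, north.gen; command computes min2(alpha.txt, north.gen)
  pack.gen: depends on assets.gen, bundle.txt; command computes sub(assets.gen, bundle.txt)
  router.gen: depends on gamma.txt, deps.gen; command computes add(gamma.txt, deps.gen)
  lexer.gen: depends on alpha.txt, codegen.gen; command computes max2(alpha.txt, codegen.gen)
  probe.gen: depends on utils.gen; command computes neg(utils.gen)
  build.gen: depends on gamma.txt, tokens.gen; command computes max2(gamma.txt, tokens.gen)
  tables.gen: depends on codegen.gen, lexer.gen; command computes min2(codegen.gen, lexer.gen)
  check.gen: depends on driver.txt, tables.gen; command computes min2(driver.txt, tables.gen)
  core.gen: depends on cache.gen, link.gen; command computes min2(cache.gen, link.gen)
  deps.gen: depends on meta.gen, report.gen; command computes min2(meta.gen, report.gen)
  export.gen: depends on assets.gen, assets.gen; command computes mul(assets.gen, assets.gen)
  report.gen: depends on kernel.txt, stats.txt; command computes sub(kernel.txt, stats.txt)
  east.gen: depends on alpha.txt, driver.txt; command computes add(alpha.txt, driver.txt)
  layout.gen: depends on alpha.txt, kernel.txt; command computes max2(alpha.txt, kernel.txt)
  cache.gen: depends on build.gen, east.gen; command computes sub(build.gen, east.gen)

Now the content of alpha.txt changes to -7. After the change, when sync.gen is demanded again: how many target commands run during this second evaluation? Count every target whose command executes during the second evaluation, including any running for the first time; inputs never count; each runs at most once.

14 target commands run: assets.gen, build.gen, cache.gen, codegen.gen, core.gen, east.gen, export.gen, layout.gen, lexer.gen, link.gen, north.gen, sync.gen, tables.gen, tokens.gen.
Note where the cutoff bites: utils.gen is checked, finds nothing changed, and keeps its cache.

First demand of the output computes:
  east.gen = add(-5, 1) = -4
  layout.gen = max2(-5, -6) = -5
  assets.gen = max2(-4, -5) = -4
  export.gen = mul(-4, -4) = 16
  link.gen = absv(16) = 16
  north.gen = min2(16, 9) = 9
  codegen.gen = min2(-5, 9) = -5
  lexer.gen = max2(-5, -5) = -5
  tables.gen = min2(-5, -5) = -5
  tokens.gen = min2(-5, -5) = -5
  build.gen = max2(4, -5) = 4
  cache.gen = sub(4, -4) = 8
  core.gen = min2(8, 16) = 8
  utils.gen = sub(4, 9) = -5
  probe.gen = neg(-5) = 5
  sync.gen = min2(5, 8) = 5

After the edit, cleaning proceeds:
  east.gen: a read changed (alpha.txt -5->-7) — executes, giving -6.
  layout.gen: a read changed (alpha.txt -5->-7) — executes, giving -6.
  assets.gen: a read changed (east.gen -4->-6; layout.gen -5->-6) — executes, giving -6.
  export.gen: a read changed (assets.gen -4->-6; assets.gen -4->-6) — executes, giving 36.
  link.gen: a read changed (export.gen 16->36) — executes, giving 36.
  north.gen: a read changed (link.gen 16->36) — executes, giving 9 — identical to its old value.
  codegen.gen: a read changed (alpha.txt -5->-7) — executes, giving -7.
  lexer.gen: a read changed (alpha.txt -5->-7; codegen.gen -5->-7) — executes, giving -7.
  tables.gen: a read changed (codegen.gen -5->-7; lexer.gen -5->-7) — executes, giving -7.
  tokens.gen: a read changed (tables.gen -5->-7; layout.gen -5->-6) — executes, giving -7.
  build.gen: a read changed (tokens.gen -5->-7) — executes, giving 4 — identical to its old value.
  cache.gen: a read changed (east.gen -4->-6) — executes, giving 10.
  core.gen: a read changed (cache.gen 8->10; link.gen 16->36) — executes, giving 10.
  utils.gen: dirty, but its reads are unchanged (build.gen unchanged, north.gen unchanged); cached -5 stands.
  probe.gen: dirty, but its reads are unchanged (utils.gen unchanged); cached 5 stands.
  sync.gen: a read changed (core.gen 8->10) — executes, giving 5 — identical to its old value.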